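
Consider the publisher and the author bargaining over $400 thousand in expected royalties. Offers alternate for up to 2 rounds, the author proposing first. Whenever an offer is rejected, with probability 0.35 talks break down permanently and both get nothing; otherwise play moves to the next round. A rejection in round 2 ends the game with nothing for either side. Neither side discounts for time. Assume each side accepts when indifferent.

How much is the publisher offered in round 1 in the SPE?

Round 2 (the publisher proposes): the author will accept anything ≥ 0, so the publisher offers 0 and keeps 400.
Round 1 (the author proposes): rejecting gives the publisher an expected 0.65 × 400 = 260. The author offers 260 and keeps 400 − 260 = 140.

260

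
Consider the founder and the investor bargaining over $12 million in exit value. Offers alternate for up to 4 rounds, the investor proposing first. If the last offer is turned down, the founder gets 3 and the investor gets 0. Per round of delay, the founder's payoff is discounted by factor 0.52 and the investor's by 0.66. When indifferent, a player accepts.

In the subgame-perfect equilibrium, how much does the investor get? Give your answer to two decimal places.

7.74

Work backward from the last round.
Round 4 (the founder proposes): rejection yields 0 for the investor; the founder offers 0 and keeps 12.
Round 3 (the investor proposes): the founder can get 12 next round, worth 0.52 × 12 = 6.24 now. The investor offers 6.24 and keeps 12 − 6.24 = 5.76.
Round 2 (the founder proposes): the investor can get 5.76 next round, worth 0.66 × 5.76 = 3.8016 now, so the founder offers 3.8016, keeping 8.1984.
Round 1 (the investor proposes): the founder can get 8.1984 next round, worth 0.52 × 8.1984 = 4.263168 now. The investor offers 4.263168 and keeps 12 − 4.263168 = 7.736832.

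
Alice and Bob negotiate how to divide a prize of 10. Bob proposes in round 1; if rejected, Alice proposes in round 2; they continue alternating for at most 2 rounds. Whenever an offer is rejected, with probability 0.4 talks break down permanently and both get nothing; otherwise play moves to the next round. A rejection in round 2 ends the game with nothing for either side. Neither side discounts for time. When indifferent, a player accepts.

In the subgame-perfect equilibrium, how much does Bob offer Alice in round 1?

Round 2 (Alice proposes): rejection yields 0 for Bob; Alice offers 0 and keeps 10.
Round 1 (Bob proposes): rejecting gives Alice an expected 0.6 × 10 = 6; Bob offers that and keeps 4.

6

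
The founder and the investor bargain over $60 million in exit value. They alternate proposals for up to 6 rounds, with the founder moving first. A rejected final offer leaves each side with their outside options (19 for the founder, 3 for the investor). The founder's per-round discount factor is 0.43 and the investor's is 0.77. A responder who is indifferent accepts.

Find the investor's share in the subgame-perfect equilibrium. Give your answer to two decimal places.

Round 6 (the investor proposes): the founder gets 19 if talks fail, so the investor offers 19 and keeps 41.
Round 5 (the founder proposes): the investor can get 41 next round, worth 0.77 × 41 = 31.57 now, so the founder offers 31.57, keeping 28.43.
Round 4 (the investor proposes): the founder can get 28.43 next round, worth 0.43 × 28.43 = 12.2249 now, so the investor offers 12.2249, keeping 47.7751.
Round 3 (the founder proposes): the investor can get 47.7751 next round, worth 0.77 × 47.7751 = 36.786827 now. The founder offers 36.786827 and keeps 60 − 36.786827 = 23.213173.
Round 2 (the investor proposes): the founder can get 23.213173 next round, worth 0.43 × 23.213173 = 9.98166439 now, so the investor offers 9.98166439, keeping 50.01833561.
Round 1 (the founder proposes): the investor can get 50.01833561 next round, worth 0.77 × 50.01833561 = 38.5141184197 now; the founder offers that and keeps 21.4858815803.

38.51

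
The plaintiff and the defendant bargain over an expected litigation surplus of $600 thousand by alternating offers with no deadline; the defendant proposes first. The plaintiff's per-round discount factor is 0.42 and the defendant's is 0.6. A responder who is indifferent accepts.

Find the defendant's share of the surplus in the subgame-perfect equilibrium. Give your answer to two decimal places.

465.24

When the defendant proposes, the plaintiff accepts any offer worth at least 0.42 times what the plaintiff would get by proposing next round; and vice versa.
This gives x = 600 − 0.42y and y = 600 − 0.6x, where x and y are each side's share when it proposes.
Hence (1 − 0.42·0.6)x = 600(1 − 0.42), i.e. 0.748·x = 348.
x ≈ 465.2406; the plaintiff's share is 600 − x ≈ 134.7594.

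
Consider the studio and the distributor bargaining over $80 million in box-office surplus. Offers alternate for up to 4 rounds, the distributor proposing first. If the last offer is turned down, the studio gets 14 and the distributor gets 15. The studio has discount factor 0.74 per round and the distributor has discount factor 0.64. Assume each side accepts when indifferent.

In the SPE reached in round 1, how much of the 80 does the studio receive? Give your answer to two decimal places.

44.09

Round 4 (the studio proposes): the distributor gets 15 if talks fail, so the studio offers 15 and keeps 65.
Round 3 (the distributor proposes): the studio can get 65 next round, worth 0.74 × 65 = 48.1 now; the distributor offers that and keeps 31.9.
Round 2 (the studio proposes): the distributor can get 31.9 next round, worth 0.64 × 31.9 = 20.416 now; the studio offers that and keeps 59.584.
Round 1 (the distributor proposes): the studio can get 59.584 next round, worth 0.74 × 59.584 = 44.09216 now, so the distributor offers 44.09216, keeping 35.90784.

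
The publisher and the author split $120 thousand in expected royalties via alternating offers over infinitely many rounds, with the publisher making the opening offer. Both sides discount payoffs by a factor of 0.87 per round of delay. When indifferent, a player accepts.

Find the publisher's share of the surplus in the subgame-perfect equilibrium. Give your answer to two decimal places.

64.17

When the publisher proposes, the author accepts any offer worth at least 0.87 times what the author would get by proposing next round; and vice versa.
This gives x = 120 − 0.87y and y = 120 − 0.87x, where x and y are each side's share when it proposes.
Hence (1 − 0.87·0.87)x = 120(1 − 0.87), i.e. 0.2431·x = 15.6.
x ≈ 64.1711; the author's share is 120 − x ≈ 55.8289.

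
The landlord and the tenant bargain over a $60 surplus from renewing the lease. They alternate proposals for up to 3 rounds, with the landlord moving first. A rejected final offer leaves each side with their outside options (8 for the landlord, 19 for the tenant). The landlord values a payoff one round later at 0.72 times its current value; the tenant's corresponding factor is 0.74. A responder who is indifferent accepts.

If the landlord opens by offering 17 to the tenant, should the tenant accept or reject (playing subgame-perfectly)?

Reject

Round 3 (the landlord proposes): the tenant gets 19 if talks fail, so the landlord offers 19 and keeps 41.
Round 2 (the tenant proposes): the landlord can get 41 next round, worth 0.72 × 41 = 29.52 now; the tenant offers that and keeps 30.48.
So by rejecting in round 1, the tenant gets 30.48 next round, worth 0.74 × 30.48 = 22.5552 now.
Offer 17 < 22.5552, so the tenant rejects.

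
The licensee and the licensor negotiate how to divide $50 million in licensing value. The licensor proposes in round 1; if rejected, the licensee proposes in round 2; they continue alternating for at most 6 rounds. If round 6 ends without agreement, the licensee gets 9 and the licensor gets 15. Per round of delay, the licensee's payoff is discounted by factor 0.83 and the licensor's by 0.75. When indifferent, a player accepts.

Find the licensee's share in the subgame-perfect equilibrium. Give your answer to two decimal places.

Round 6 (the licensee proposes): the licensor gets 15 if talks fail, so the licensee offers 15 and keeps 35.
Round 5 (the licensor proposes): the licensee can get 35 next round, worth 0.83 × 35 = 29.05 now, so the licensor offers 29.05, keeping 20.95.
Round 4 (the licensee proposes): the licensor can get 20.95 next round, worth 0.75 × 20.95 = 15.7125 now; the licensee offers that and keeps 34.2875.
Round 3 (the licensor proposes): the licensee can get 34.2875 next round, worth 0.83 × 34.2875 = 28.458625 now, so the licensor offers 28.458625, keeping 21.541375.
Round 2 (the licensee proposes): the licensor can get 21.541375 next round, worth 0.75 × 21.541375 = 16.15603125 now, so the licensee offers 16.15603125, keeping 33.84396875.
Round 1 (the licensor proposes): the licensee can get 33.84396875 next round, worth 0.83 × 33.84396875 = 28.0904940625 now, so the licensor offers 28.0904940625, keeping 21.9095059375.

28.09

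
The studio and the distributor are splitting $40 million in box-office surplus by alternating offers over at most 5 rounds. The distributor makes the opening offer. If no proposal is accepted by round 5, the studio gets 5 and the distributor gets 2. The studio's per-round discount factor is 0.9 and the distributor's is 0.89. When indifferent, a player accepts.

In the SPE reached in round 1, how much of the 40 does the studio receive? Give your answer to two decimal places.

10.34

Round 5 (the distributor proposes): the studio gets 5 if talks fail, so the distributor offers 5 and keeps 35.
Round 4 (the studio proposes): the distributor can get 35 next round, worth 0.89 × 35 = 31.15 now. The studio offers 31.15 and keeps 40 − 31.15 = 8.85.
Round 3 (the distributor proposes): the studio can get 8.85 next round, worth 0.9 × 8.85 = 7.965 now; the distributor offers that and keeps 32.035.
Round 2 (the studio proposes): the distributor can get 32.035 next round, worth 0.89 × 32.035 = 28.51115 now; the studio offers that and keeps 11.48885.
Round 1 (the distributor proposes): the studio can get 11.48885 next round, worth 0.9 × 11.48885 = 10.339965 now; the distributor offers that and keeps 29.660035.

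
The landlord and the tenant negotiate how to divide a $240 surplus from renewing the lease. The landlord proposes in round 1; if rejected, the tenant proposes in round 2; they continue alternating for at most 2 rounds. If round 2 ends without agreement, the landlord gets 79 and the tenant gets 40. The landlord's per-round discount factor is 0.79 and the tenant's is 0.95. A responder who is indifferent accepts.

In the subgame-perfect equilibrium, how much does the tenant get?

By backward induction:
Round 2 (the tenant proposes): the landlord gets 79 if talks fail, so the tenant offers 79 and keeps 161.
Round 1 (the landlord proposes): the tenant can get 161 next round, worth 0.95 × 161 = 152.95 now; the landlord offers that and keeps 87.05.

152.95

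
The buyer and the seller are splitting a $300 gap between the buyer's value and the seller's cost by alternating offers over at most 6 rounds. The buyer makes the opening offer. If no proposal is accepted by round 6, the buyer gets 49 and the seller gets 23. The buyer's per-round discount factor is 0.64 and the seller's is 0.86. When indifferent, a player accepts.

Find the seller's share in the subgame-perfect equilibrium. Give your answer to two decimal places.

209.39

Round 6 (the seller proposes): the buyer gets 49 if talks fail, so the seller offers 49 and keeps 251.
Round 5 (the buyer proposes): the seller can get 251 next round, worth 0.86 × 251 = 215.86 now, so the buyer offers 215.86, keeping 84.14.
Round 4 (the seller proposes): the buyer can get 84.14 next round, worth 0.64 × 84.14 = 53.8496 now; the seller offers that and keeps 246.1504.
Round 3 (the buyer proposes): the seller can get 246.1504 next round, worth 0.86 × 246.1504 = 211.689344 now; the buyer offers that and keeps 88.310656.
Round 2 (the seller proposes): the buyer can get 88.310656 next round, worth 0.64 × 88.310656 = 56.51881984 now. The seller offers 56.51881984 and keeps 300 − 56.51881984 = 243.48118016.
Round 1 (the buyer proposes): the seller can get 243.48118016 next round, worth 0.86 × 243.48118016 = 209.3938149376 now, so the buyer offers 209.3938149376, keeping 90.6061850624.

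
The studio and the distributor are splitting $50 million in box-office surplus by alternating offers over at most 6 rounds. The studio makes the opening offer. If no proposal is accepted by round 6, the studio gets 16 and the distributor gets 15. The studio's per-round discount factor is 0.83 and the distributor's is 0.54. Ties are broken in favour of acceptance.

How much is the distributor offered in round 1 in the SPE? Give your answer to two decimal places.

10.34

Round 6 (the distributor proposes): the studio gets 16 if talks fail, so the distributor offers 16 and keeps 34.
Round 5 (the studio proposes): the distributor can get 34 next round, worth 0.54 × 34 = 18.36 now; the studio offers that and keeps 31.64.
Round 4 (the distributor proposes): the studio can get 31.64 next round, worth 0.83 × 31.64 = 26.2612 now; the distributor offers that and keeps 23.7388.
Round 3 (the studio proposes): the distributor can get 23.7388 next round, worth 0.54 × 23.7388 = 12.818952 now; the studio offers that and keeps 37.181048.
Round 2 (the distributor proposes): the studio can get 37.181048 next round, worth 0.83 × 37.181048 = 30.86026984 now; the distributor offers that and keeps 19.13973016.
Round 1 (the studio proposes): the distributor can get 19.13973016 next round, worth 0.54 × 19.13973016 = 10.3354542864 now. The studio offers 10.3354542864 and keeps 50 − 10.3354542864 = 39.6645457136.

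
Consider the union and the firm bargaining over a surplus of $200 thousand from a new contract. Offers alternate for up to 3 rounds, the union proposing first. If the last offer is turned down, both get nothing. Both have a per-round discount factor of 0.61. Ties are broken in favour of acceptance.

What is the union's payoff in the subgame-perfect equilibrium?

152.42

Work backward from the last round.
Round 3 (the union proposes): rejection yields 0 for the firm; the union offers 0 and keeps 200.
Round 2 (the firm proposes): the union can get 200 next round, worth 0.61 × 200 = 122 now. The firm offers 122 and keeps 200 − 122 = 78.
Round 1 (the union proposes): the firm can get 78 next round, worth 0.61 × 78 = 47.58 now, so the union offers 47.58, keeping 152.42.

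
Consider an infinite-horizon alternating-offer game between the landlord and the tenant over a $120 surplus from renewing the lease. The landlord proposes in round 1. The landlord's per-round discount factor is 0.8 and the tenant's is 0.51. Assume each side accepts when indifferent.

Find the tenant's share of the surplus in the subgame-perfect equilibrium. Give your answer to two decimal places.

In a stationary SPE each proposer offers the other exactly their discounted continuation value.
If the landlord keeps x when proposing and the tenant keeps y when proposing, then x = 120 − 0.51y and y = 120 − 0.8x.
Solving: x = 120(1 − 0.51) / (1 − 0.8·0.51) = 58.8 / 0.592 ≈ 99.3243.
The tenant gets 120 − 99.3243 ≈ 20.6757.

20.68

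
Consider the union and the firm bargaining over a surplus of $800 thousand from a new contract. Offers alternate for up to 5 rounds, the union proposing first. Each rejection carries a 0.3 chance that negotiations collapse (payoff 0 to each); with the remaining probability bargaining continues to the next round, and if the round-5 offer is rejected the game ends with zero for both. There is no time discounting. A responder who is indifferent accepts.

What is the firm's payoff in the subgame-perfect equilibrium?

By backward induction:
Round 5 (the union proposes): rejection yields 0 for the firm; the union offers 0 and keeps 800.
Round 4 (the firm proposes): rejecting gives the union an expected 0.7 × 800 = 560; the firm offers that and keeps 240.
Round 3 (the union proposes): rejecting gives the firm an expected 0.7 × 240 = 168. The union offers 168 and keeps 800 − 168 = 632.
Round 2 (the firm proposes): rejecting gives the union an expected 0.7 × 632 = 442.4, so the firm offers 442.4, keeping 357.6.
Round 1 (the union proposes): rejecting gives the firm an expected 0.7 × 357.6 = 250.32. The union offers 250.32 and keeps 800 − 250.32 = 549.68.

250.32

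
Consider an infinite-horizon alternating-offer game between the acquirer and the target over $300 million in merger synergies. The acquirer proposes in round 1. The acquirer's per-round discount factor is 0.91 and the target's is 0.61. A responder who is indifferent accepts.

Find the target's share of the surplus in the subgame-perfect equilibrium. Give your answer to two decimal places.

37.02

Let x be the acquirer's share when the acquirer proposes and y be the target's share when the target proposes.
The target accepts iff offered ≥ 0.61·y, so x = 300 − 0.61y. Symmetrically y = 300 − 0.91x.
Substituting: x = 300 − 0.61(300 − 0.91x), giving x(1 − 0.91·0.61) = 300(1 − 0.61).
So x = 300 × 0.39 / 0.4449 ≈ 262.9804, and the target receives 300 − x ≈ 37.0196.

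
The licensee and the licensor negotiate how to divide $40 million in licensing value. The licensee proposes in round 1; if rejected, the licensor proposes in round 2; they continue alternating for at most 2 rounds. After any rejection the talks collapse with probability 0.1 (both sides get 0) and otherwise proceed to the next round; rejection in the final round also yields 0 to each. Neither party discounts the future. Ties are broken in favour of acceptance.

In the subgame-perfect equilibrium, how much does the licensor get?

36

Round 2 (the licensor proposes): rejection yields 0 for the licensee; the licensor offers 0 and keeps 40.
Round 1 (the licensee proposes): rejecting gives the licensor an expected 0.9 × 40 = 36. The licensee offers 36 and keeps 40 − 36 = 4.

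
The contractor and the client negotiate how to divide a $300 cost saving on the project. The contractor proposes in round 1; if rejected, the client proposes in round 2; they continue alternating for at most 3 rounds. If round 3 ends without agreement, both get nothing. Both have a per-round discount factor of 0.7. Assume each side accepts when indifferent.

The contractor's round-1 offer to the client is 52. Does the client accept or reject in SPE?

Reject

Work out the client's continuation value if the offer is rejected.
Round 3 (the contractor proposes): rejection yields 0 for the client; the contractor offers 0 and keeps 300.
Round 2 (the client proposes): the contractor can get 300 next round, worth 0.7 × 300 = 210 now; the client offers that and keeps 90.
So by rejecting in round 1, the client gets 90 next round, worth 0.7 × 90 = 63 now.
Offer 52 < 63, so the client rejects.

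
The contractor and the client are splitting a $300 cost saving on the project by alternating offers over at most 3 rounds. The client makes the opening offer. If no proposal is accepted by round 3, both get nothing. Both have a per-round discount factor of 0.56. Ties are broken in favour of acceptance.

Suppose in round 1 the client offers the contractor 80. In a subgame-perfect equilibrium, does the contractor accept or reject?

Accept

Round 3 (the client proposes): the contractor will accept anything ≥ 0, so the client offers 0 and keeps 300.
Round 2 (the contractor proposes): the client can get 300 next round, worth 0.56 × 300 = 168 now, so the contractor offers 168, keeping 132.
So by rejecting in round 1, the contractor gets 132 next round, worth 0.56 × 132 = 73.92 now.
Offer 80 ≥ 73.92, so the contractor accepts.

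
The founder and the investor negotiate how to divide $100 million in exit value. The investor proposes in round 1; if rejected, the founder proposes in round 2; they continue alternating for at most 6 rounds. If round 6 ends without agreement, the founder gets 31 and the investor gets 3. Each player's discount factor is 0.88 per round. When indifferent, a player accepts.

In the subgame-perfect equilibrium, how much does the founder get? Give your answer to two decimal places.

Round 6 (the founder proposes): the investor gets 3 if talks fail, so the founder offers 3 and keeps 97.
Round 5 (the investor proposes): the founder can get 97 next round, worth 0.88 × 97 = 85.36 now; the investor offers that and keeps 14.64.
Round 4 (the founder proposes): the investor can get 14.64 next round, worth 0.88 × 14.64 = 12.8832 now, so the founder offers 12.8832, keeping 87.1168.
Round 3 (the investor proposes): the founder can get 87.1168 next round, worth 0.88 × 87.1168 = 76.662784 now, so the investor offers 76.662784, keeping 23.337216.
Round 2 (the founder proposes): the investor can get 23.337216 next round, worth 0.88 × 23.337216 = 20.53675008 now. The founder offers 20.53675008 and keeps 100 − 20.53675008 = 79.46324992.
Round 1 (the investor proposes): the founder can get 79.46324992 next round, worth 0.88 × 79.46324992 = 69.9276599296 now. The investor offers 69.9276599296 and keeps 100 − 69.9276599296 = 30.0723400704.

69.93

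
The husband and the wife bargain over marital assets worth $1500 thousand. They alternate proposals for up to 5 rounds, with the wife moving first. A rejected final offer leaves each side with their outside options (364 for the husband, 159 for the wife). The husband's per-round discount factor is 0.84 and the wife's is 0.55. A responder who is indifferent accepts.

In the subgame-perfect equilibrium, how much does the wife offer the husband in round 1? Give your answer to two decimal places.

Round 5 (the wife proposes): the husband gets 364 if talks fail, so the wife offers 364 and keeps 1136.
Round 4 (the husband proposes): the wife can get 1136 next round, worth 0.55 × 1136 = 624.8 now; the husband offers that and keeps 875.2.
Round 3 (the wife proposes): the husband can get 875.2 next round, worth 0.84 × 875.2 = 735.168 now; the wife offers that and keeps 764.832.
Round 2 (the husband proposes): the wife can get 764.832 next round, worth 0.55 × 764.832 = 420.6576 now. The husband offers 420.6576 and keeps 1500 − 420.6576 = 1079.3424.
Round 1 (the wife proposes): the husband can get 1079.3424 next round, worth 0.84 × 1079.3424 = 906.647616 now, so the wife offers 906.647616, keeping 593.352384.

906.65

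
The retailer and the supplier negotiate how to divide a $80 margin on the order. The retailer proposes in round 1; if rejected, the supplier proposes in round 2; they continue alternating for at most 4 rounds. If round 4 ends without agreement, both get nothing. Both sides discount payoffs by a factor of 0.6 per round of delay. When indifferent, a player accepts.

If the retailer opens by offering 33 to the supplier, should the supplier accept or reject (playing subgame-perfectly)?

Round 4 (the supplier proposes): the retailer will accept anything ≥ 0, so the supplier offers 0 and keeps 80.
Round 3 (the retailer proposes): the supplier can get 80 next round, worth 0.6 × 80 = 48 now. The retailer offers 48 and keeps 80 − 48 = 32.
Round 2 (the supplier proposes): the retailer can get 32 next round, worth 0.6 × 32 = 19.2 now. The supplier offers 19.2 and keeps 80 − 19.2 = 60.8.
So by rejecting in round 1, the supplier gets 60.8 next round, worth 0.6 × 60.8 = 36.48 now.
Offer 33 < 36.48, so the supplier rejects.

Reject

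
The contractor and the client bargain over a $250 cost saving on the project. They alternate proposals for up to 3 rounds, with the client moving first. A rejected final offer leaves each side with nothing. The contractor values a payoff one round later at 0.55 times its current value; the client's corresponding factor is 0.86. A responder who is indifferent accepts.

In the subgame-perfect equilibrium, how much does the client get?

By backward induction:
Round 3 (the client proposes): rejection yields 0 for the contractor; the client offers 0 and keeps 250.
Round 2 (the contractor proposes): the client can get 250 next round, worth 0.86 × 250 = 215 now, so the contractor offers 215, keeping 35.
Round 1 (the client proposes): the contractor can get 35 next round, worth 0.55 × 35 = 19.25 now; the client offers that and keeps 230.75.

230.75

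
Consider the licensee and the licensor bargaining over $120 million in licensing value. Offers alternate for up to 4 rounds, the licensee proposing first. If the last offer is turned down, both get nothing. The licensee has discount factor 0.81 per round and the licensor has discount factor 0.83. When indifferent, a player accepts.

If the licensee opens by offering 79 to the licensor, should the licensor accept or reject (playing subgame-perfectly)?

Reject

Work out the licensor's continuation value if the offer is rejected.
Round 4 (the licensor proposes): the licensee will accept anything ≥ 0, so the licensor offers 0 and keeps 120.
Round 3 (the licensee proposes): the licensor can get 120 next round, worth 0.83 × 120 = 99.6 now. The licensee offers 99.6 and keeps 120 − 99.6 = 20.4.
Round 2 (the licensor proposes): the licensee can get 20.4 next round, worth 0.81 × 20.4 = 16.524 now, so the licensor offers 16.524, keeping 103.476.
So by rejecting in round 1, the licensor gets 103.476 next round, worth 0.83 × 103.476 = 85.88508 now.
Offer 79 < 85.88508, so the licensor rejects.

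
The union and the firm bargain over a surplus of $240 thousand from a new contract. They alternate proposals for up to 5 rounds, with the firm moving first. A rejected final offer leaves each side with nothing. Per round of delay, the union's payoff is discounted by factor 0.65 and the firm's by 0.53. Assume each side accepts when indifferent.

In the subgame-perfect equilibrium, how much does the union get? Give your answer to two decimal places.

98.58

Round 5 (the firm proposes): the union will accept anything ≥ 0, so the firm offers 0 and keeps 240.
Round 4 (the union proposes): the firm can get 240 next round, worth 0.53 × 240 = 127.2 now. The union offers 127.2 and keeps 240 − 127.2 = 112.8.
Round 3 (the firm proposes): the union can get 112.8 next round, worth 0.65 × 112.8 = 73.32 now. The firm offers 73.32 and keeps 240 − 73.32 = 166.68.
Round 2 (the union proposes): the firm can get 166.68 next round, worth 0.53 × 166.68 = 88.3404 now; the union offers that and keeps 151.6596.
Round 1 (the firm proposes): the union can get 151.6596 next round, worth 0.65 × 151.6596 = 98.57874 now, so the firm offers 98.57874, keeping 141.42126.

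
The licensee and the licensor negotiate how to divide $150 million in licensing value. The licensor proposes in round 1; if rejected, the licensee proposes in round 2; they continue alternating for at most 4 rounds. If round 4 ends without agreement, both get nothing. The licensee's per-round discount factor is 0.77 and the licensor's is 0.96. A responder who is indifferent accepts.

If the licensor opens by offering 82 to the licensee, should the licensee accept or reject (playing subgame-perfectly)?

Round 4 (the licensee proposes): rejection yields 0 for the licensor; the licensee offers 0 and keeps 150.
Round 3 (the licensor proposes): the licensee can get 150 next round, worth 0.77 × 150 = 115.5 now; the licensor offers that and keeps 34.5.
Round 2 (the licensee proposes): the licensor can get 34.5 next round, worth 0.96 × 34.5 = 33.12 now; the licensee offers that and keeps 116.88.
So by rejecting in round 1, the licensee gets 116.88 next round, worth 0.77 × 116.88 = 89.9976 now.
Offer 82 < 89.9976, so the licensee rejects.

Reject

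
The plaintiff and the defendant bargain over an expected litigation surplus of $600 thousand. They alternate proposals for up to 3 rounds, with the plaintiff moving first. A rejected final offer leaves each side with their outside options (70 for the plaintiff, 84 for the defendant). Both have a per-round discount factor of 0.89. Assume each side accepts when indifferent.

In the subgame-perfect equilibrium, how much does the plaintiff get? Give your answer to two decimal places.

474.72

Work backward from the last round.
Round 3 (the plaintiff proposes): the defendant gets 84 if talks fail, so the plaintiff offers 84 and keeps 516.
Round 2 (the defendant proposes): the plaintiff can get 516 next round, worth 0.89 × 516 = 459.24 now; the defendant offers that and keeps 140.76.
Round 1 (the plaintiff proposes): the defendant can get 140.76 next round, worth 0.89 × 140.76 = 125.2764 now; the plaintiff offers that and keeps 474.7236.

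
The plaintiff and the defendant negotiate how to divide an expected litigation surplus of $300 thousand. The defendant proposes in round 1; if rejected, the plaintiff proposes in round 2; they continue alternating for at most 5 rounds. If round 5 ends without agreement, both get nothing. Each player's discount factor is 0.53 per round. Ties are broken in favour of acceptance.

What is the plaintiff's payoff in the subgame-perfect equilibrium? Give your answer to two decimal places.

95.72

Round 5 (the defendant proposes): rejection yields 0 for the plaintiff; the defendant offers 0 and keeps 300.
Round 4 (the plaintiff proposes): the defendant can get 300 next round, worth 0.53 × 300 = 159 now, so the plaintiff offers 159, keeping 141.
Round 3 (the defendant proposes): the plaintiff can get 141 next round, worth 0.53 × 141 = 74.73 now; the defendant offers that and keeps 225.27.
Round 2 (the plaintiff proposes): the defendant can get 225.27 next round, worth 0.53 × 225.27 = 119.3931 now; the plaintiff offers that and keeps 180.6069.
Round 1 (the defendant proposes): the plaintiff can get 180.6069 next round, worth 0.53 × 180.6069 = 95.721657 now. The defendant offers 95.721657 and keeps 300 − 95.721657 = 204.278343.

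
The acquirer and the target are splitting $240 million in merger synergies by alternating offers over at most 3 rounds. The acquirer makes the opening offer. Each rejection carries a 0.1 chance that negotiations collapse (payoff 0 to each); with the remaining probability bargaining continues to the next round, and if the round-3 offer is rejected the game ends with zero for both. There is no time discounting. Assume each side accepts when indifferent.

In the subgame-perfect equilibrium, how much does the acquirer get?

218.4

By backward induction:
Round 3 (the acquirer proposes): the target will accept anything ≥ 0, so the acquirer offers 0 and keeps 240.
Round 2 (the target proposes): rejecting gives the acquirer an expected 0.9 × 240 = 216, so the target offers 216, keeping 24.
Round 1 (the acquirer proposes): rejecting gives the target an expected 0.9 × 24 = 21.6, so the acquirer offers 21.6, keeping 218.4.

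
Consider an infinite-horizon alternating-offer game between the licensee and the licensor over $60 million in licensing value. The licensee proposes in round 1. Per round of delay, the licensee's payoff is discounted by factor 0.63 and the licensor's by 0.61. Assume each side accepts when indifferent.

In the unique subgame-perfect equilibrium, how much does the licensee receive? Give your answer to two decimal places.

Let x be the licensee's share when the licensee proposes and y be the licensor's share when the licensor proposes.
The licensor accepts iff offered ≥ 0.61·y, so x = 60 − 0.61y. Symmetrically y = 60 − 0.63x.
Substituting: x = 60 − 0.61(60 − 0.63x), giving x(1 − 0.63·0.61) = 60(1 − 0.61).
So x = 60 × 0.39 / 0.6157 ≈ 38.0055, and the licensor receives 60 − x ≈ 21.9945.

38.01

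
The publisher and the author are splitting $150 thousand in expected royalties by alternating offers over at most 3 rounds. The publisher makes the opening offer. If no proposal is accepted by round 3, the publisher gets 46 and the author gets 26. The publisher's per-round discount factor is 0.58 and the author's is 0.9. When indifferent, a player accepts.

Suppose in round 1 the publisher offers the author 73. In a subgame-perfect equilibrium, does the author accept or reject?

Accept

Round 3 (the publisher proposes): the author gets 26 if talks fail, so the publisher offers 26 and keeps 124.
Round 2 (the author proposes): the publisher can get 124 next round, worth 0.58 × 124 = 71.92 now, so the author offers 71.92, keeping 78.08.
So by rejecting in round 1, the author gets 78.08 next round, worth 0.9 × 78.08 = 70.272 now.
Offer 73 ≥ 70.272, so the author accepts.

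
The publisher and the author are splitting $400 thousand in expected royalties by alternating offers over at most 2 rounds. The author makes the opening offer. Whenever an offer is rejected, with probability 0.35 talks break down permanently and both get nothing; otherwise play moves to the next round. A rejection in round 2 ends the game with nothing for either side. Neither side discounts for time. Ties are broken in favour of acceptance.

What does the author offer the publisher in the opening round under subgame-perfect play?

By backward induction:
Round 2 (the publisher proposes): the author will accept anything ≥ 0, so the publisher offers 0 and keeps 400.
Round 1 (the author proposes): rejecting gives the publisher an expected 0.65 × 400 = 260. The author offers 260 and keeps 400 − 260 = 140.

260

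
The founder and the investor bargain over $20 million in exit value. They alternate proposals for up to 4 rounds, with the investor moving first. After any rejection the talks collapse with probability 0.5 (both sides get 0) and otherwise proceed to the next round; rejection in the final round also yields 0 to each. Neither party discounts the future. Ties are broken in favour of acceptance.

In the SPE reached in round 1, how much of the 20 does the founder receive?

7.5

Round 4 (the founder proposes): the investor will accept anything ≥ 0, so the founder offers 0 and keeps 20.
Round 3 (the investor proposes): rejecting gives the founder an expected 0.5 × 20 = 10, so the investor offers 10, keeping 10.
Round 2 (the founder proposes): rejecting gives the investor an expected 0.5 × 10 = 5, so the founder offers 5, keeping 15.
Round 1 (the investor proposes): rejecting gives the founder an expected 0.5 × 15 = 7.5, so the investor offers 7.5, keeping 12.5.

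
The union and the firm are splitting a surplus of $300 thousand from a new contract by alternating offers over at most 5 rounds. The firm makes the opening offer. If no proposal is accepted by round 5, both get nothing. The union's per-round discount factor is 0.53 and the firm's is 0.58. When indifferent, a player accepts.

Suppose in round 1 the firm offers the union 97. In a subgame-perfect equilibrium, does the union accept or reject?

Work out the union's continuation value if the offer is rejected.
Round 5 (the firm proposes): rejection yields 0 for the union; the firm offers 0 and keeps 300.
Round 4 (the union proposes): the firm can get 300 next round, worth 0.58 × 300 = 174 now, so the union offers 174, keeping 126.
Round 3 (the firm proposes): the union can get 126 next round, worth 0.53 × 126 = 66.78 now; the firm offers that and keeps 233.22.
Round 2 (the union proposes): the firm can get 233.22 next round, worth 0.58 × 233.22 = 135.2676 now, so the union offers 135.2676, keeping 164.7324.
So by rejecting in round 1, the union gets 164.7324 next round, worth 0.53 × 164.7324 = 87.308172 now.
Offer 97 ≥ 87.308172, so the union accepts.

Accept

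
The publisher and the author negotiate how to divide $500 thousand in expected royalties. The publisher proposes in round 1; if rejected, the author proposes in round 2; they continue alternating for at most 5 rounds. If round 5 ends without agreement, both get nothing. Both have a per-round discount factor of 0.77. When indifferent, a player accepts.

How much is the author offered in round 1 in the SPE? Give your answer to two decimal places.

141.05

By backward induction:
Round 5 (the publisher proposes): the author will accept anything ≥ 0, so the publisher offers 0 and keeps 500.
Round 4 (the author proposes): the publisher can get 500 next round, worth 0.77 × 500 = 385 now; the author offers that and keeps 115.
Round 3 (the publisher proposes): the author can get 115 next round, worth 0.77 × 115 = 88.55 now, so the publisher offers 88.55, keeping 411.45.
Round 2 (the author proposes): the publisher can get 411.45 next round, worth 0.77 × 411.45 = 316.8165 now; the author offers that and keeps 183.1835.
Round 1 (the publisher proposes): the author can get 183.1835 next round, worth 0.77 × 183.1835 = 141.051295 now. The publisher offers 141.051295 and keeps 500 − 141.051295 = 358.948705.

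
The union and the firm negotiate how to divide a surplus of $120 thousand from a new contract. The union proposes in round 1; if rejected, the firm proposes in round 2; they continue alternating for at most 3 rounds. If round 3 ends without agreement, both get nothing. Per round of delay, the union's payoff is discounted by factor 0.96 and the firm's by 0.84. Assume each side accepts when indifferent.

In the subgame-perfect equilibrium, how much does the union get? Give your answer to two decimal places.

115.97

Round 3 (the union proposes): rejection yields 0 for the firm; the union offers 0 and keeps 120.
Round 2 (the firm proposes): the union can get 120 next round, worth 0.96 × 120 = 115.2 now, so the firm offers 115.2, keeping 4.8.
Round 1 (the union proposes): the firm can get 4.8 next round, worth 0.84 × 4.8 = 4.032 now; the union offers that and keeps 115.968.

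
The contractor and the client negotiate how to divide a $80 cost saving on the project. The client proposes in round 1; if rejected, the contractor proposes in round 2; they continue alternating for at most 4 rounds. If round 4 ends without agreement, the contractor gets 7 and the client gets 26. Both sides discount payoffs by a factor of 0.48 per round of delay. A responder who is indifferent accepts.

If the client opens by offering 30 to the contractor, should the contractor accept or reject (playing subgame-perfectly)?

Round 4 (the contractor proposes): the client gets 26 if talks fail, so the contractor offers 26 and keeps 54.
Round 3 (the client proposes): the contractor can get 54 next round, worth 0.48 × 54 = 25.92 now, so the client offers 25.92, keeping 54.08.
Round 2 (the contractor proposes): the client can get 54.08 next round, worth 0.48 × 54.08 = 25.9584 now, so the contractor offers 25.9584, keeping 54.0416.
So by rejecting in round 1, the contractor gets 54.0416 next round, worth 0.48 × 54.0416 = 25.939968 now.
Offer 30 ≥ 25.939968, so the contractor accepts.

Accept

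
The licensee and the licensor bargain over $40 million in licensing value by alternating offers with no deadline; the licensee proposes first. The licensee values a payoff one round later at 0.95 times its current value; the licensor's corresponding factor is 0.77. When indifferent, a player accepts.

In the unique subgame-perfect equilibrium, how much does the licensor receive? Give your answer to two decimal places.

In a stationary SPE each proposer offers the other exactly their discounted continuation value.
If the licensee keeps x when proposing and the licensor keeps y when proposing, then x = 40 − 0.77y and y = 40 − 0.95x.
Solving: x = 40(1 − 0.77) / (1 − 0.95·0.77) = 9.2 / 0.2685 ≈ 34.2644.
The licensor gets 40 − 34.2644 ≈ 5.7356.

5.74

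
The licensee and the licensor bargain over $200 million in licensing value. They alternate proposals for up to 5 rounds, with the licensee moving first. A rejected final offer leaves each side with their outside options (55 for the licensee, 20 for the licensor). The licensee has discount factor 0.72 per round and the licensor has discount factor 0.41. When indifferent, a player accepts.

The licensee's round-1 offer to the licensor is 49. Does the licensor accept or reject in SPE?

Accept

Work out the licensor's continuation value if the offer is rejected.
Round 5 (the licensee proposes): the licensor gets 20 if talks fail, so the licensee offers 20 and keeps 180.
Round 4 (the licensor proposes): the licensee can get 180 next round, worth 0.72 × 180 = 129.6 now. The licensor offers 129.6 and keeps 200 − 129.6 = 70.4.
Round 3 (the licensee proposes): the licensor can get 70.4 next round, worth 0.41 × 70.4 = 28.864 now; the licensee offers that and keeps 171.136.
Round 2 (the licensor proposes): the licensee can get 171.136 next round, worth 0.72 × 171.136 = 123.21792 now. The licensor offers 123.21792 and keeps 200 − 123.21792 = 76.78208.
So by rejecting in round 1, the licensor gets 76.78208 next round, worth 0.41 × 76.78208 = 31.4806528 now.
Offer 49 ≥ 31.4806528, so the licensor accepts.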